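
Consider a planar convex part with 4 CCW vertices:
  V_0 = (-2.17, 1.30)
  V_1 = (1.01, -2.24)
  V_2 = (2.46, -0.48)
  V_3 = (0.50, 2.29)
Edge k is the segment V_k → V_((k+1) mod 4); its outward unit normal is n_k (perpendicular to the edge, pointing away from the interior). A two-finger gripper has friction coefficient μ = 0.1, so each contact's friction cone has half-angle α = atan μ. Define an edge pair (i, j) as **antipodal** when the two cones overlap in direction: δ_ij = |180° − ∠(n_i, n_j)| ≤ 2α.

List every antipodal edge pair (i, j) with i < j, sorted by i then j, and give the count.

α = atan 0.1 = 5.71°;  2α = 11.42°
n_0 = (-0.7439, -0.6683)
n_1 = (+0.7718, -0.6359)
n_2 = (+0.8163, +0.5776)
n_3 = (-0.3477, +0.9376)
  (0,1): δ = 81.42°  ·
  (0,2): δ = 6.65°  ✓
  (0,3): δ = 68.41°  ·
  (1,2): δ = 105.23°  ·
  (1,3): δ = 30.17°  ·
  (2,3): δ = 104.94°  ·
antipodal pairs: 1

count = 1; pairs: (0,2)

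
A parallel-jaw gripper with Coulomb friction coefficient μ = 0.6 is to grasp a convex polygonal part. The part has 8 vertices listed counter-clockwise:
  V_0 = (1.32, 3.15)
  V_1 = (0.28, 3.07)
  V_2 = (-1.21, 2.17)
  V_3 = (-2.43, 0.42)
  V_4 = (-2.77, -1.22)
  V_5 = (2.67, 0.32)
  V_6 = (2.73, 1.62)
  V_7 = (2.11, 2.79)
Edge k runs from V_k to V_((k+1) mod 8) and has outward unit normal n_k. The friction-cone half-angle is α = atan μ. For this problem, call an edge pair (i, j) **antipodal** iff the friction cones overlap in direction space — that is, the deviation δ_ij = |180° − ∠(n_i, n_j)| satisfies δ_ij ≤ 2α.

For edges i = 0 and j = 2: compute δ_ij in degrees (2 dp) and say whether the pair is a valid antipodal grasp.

δ = 129.28°, invalid

α = atan 0.6 = 30.96°;  2α = 61.93°
edge 0: e_0 = (-1.04, -0.08);  n_0 = (-0.0767, +0.9971)
edge 2: e_2 = (-1.22, -1.75);  n_2 = (-0.8203, +0.5719)
∠(n_0, n_2) = 50.72°
δ = |180° − 50.72°| = 129.28°
129.28° > 2α = 61.93°  →  invalid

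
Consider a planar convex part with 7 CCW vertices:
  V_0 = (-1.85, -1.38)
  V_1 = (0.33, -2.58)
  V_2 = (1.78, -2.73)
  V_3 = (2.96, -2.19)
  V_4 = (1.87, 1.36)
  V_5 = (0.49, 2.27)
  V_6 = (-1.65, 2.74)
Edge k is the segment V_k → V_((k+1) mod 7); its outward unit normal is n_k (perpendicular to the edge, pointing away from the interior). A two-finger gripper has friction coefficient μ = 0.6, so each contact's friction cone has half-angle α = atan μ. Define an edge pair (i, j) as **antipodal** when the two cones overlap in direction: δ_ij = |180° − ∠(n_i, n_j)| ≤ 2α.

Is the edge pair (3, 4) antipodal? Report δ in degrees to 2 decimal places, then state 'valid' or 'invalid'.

α = atan 0.6 = 30.96°;  2α = 61.93°
edge 3: e_3 = (-1.09, +3.55);  n_3 = (+0.9560, +0.2935)
edge 4: e_4 = (-1.38, +0.91);  n_4 = (+0.5505, +0.8348)
∠(n_3, n_4) = 39.53°
δ = |180° − 39.53°| = 140.47°
140.47° > 2α = 61.93°  →  invalid

δ = 140.47°, invalid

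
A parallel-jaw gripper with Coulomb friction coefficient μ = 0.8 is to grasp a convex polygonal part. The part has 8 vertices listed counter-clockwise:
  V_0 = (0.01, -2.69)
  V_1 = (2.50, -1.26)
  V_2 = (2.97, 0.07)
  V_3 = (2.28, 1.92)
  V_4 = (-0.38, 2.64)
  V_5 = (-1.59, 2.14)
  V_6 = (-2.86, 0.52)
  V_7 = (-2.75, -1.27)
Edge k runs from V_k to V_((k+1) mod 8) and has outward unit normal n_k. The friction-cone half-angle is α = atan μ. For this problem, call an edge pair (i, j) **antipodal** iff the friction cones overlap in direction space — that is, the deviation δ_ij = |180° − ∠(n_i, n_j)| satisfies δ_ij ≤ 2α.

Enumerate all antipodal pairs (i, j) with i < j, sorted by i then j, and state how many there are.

count = 13; pairs: (0,3), (0,4), (0,5), (0,6), (1,4), (1,5), (1,6), (2,5), (2,6), (2,7), (3,6), (3,7), (4,7)

α = atan 0.8 = 38.66°;  2α = 77.32°
n_0 = (+0.4980, -0.8672)
n_1 = (+0.9429, -0.3332)
n_2 = (+0.9370, +0.3495)
n_3 = (+0.2613, +0.9653)
n_4 = (-0.3819, +0.9242)
n_5 = (-0.7870, +0.6170)
n_6 = (-0.9981, -0.0613)
n_7 = (-0.4575, -0.8892)
  (0,1): δ = 139.33°  ·
  (0,2): δ = 99.41°  ·
  (0,3): δ = 45.01°  ✓
  (0,4): δ = 7.42°  ✓
  (0,5): δ = 22.04°  ✓
  (0,6): δ = 63.65°  ✓
  (0,7): δ = 122.91°  ·
  (1,2): δ = 140.08°  ·
  (1,3): δ = 85.68°  ·
  (1,4): δ = 48.09°  ✓
  (1,5): δ = 18.63°  ✓
  (1,6): δ = 22.98°  ✓
  (1,7): δ = 82.24°  ·
  (2,3): δ = 125.60°  ·
  (2,4): δ = 88.00°  ·
  (2,5): δ = 58.55°  ✓
  (2,6): δ = 16.94°  ✓
  (2,7): δ = 42.32°  ✓
  (3,4): δ = 142.40°  ·
  (3,5): δ = 112.95°  ·
  (3,6): δ = 71.34°  ✓
  (3,7): δ = 12.08°  ✓
  (4,5): δ = 150.55°  ·
  (4,6): δ = 108.93°  ·
  (4,7): δ = 49.68°  ✓
  (5,6): δ = 138.39°  ·
  (5,7): δ = 79.13°  ·
  (6,7): δ = 120.74°  ·
antipodal pairs: 13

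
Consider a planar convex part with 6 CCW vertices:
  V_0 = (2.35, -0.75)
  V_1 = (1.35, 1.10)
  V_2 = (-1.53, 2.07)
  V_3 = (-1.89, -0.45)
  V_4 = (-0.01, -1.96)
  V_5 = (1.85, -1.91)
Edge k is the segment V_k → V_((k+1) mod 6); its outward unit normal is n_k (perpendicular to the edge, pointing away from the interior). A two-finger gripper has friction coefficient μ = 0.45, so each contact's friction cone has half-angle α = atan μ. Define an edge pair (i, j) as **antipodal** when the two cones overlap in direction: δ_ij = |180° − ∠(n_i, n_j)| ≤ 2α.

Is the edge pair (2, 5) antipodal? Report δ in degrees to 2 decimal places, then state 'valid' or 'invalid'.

α = atan 0.45 = 24.23°;  2α = 48.46°
edge 2: e_2 = (-0.36, -2.52);  n_2 = (-0.9899, +0.1414)
edge 5: e_5 = (+0.50, +1.16);  n_5 = (+0.9183, -0.3958)
∠(n_2, n_5) = 164.81°
δ = |180° − 164.81°| = 15.19°
15.19° ≤ 2α = 48.46°  →  valid

δ = 15.19°, valid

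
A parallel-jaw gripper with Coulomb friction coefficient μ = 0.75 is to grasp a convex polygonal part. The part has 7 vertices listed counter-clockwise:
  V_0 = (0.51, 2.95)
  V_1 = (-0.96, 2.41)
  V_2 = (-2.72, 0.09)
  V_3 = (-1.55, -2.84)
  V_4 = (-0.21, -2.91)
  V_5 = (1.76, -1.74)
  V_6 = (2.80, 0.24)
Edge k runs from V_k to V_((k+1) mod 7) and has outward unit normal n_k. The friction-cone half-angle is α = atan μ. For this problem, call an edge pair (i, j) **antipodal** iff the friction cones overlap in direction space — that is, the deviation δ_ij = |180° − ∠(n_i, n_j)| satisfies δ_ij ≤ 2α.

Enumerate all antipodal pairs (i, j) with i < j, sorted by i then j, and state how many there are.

count = 9; pairs: (0,3), (0,4), (0,5), (1,3), (1,4), (1,5), (2,5), (2,6), (3,6)

α = atan 0.75 = 36.87°;  2α = 73.74°
n_0 = (-0.3448, +0.9387)
n_1 = (-0.7967, +0.6044)
n_2 = (-0.9287, -0.3708)
n_3 = (-0.0522, -0.9986)
n_4 = (+0.5106, -0.8598)
n_5 = (+0.8853, -0.4650)
n_6 = (+0.7638, +0.6454)
  (0,1): δ = 147.36°  ·
  (0,2): δ = 88.40°  ·
  (0,3): δ = 23.16°  ✓
  (0,4): δ = 10.54°  ✓
  (0,5): δ = 42.12°  ✓
  (0,6): δ = 110.03°  ·
  (1,2): δ = 121.05°  ·
  (1,3): δ = 55.81°  ✓
  (1,4): δ = 22.11°  ✓
  (1,5): δ = 9.47°  ✓
  (1,6): δ = 77.38°  ·
  (2,3): δ = 114.76°  ·
  (2,4): δ = 81.06°  ·
  (2,5): δ = 49.48°  ✓
  (2,6): δ = 18.43°  ✓
  (3,4): δ = 146.30°  ·
  (3,5): δ = 114.72°  ·
  (3,6): δ = 46.81°  ✓
  (4,5): δ = 148.42°  ·
  (4,6): δ = 80.51°  ·
  (5,6): δ = 112.09°  ·
antipodal pairs: 9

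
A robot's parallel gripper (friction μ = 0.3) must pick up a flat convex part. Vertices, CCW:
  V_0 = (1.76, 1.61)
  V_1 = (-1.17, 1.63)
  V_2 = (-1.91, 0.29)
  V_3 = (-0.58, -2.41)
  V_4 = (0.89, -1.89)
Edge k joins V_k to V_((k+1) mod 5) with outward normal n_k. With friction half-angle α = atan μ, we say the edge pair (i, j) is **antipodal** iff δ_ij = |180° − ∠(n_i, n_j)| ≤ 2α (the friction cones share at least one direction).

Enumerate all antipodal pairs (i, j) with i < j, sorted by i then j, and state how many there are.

count = 2; pairs: (0,3), (1,4)

α = atan 0.3 = 16.70°;  2α = 33.40°
n_0 = (+0.0068, +1.0000)
n_1 = (-0.8754, +0.4834)
n_2 = (-0.8971, -0.4419)
n_3 = (+0.3335, -0.9428)
n_4 = (+0.9705, -0.2412)
  (0,1): δ = 118.52°  ·
  (0,2): δ = 63.38°  ·
  (0,3): δ = 19.87°  ✓
  (0,4): δ = 76.43°  ·
  (1,2): δ = 124.87°  ·
  (1,3): δ = 41.61°  ·
  (1,4): δ = 14.95°  ✓
  (2,3): δ = 96.74°  ·
  (2,4): δ = 40.18°  ·
  (3,4): δ = 123.44°  ·
antipodal pairs: 2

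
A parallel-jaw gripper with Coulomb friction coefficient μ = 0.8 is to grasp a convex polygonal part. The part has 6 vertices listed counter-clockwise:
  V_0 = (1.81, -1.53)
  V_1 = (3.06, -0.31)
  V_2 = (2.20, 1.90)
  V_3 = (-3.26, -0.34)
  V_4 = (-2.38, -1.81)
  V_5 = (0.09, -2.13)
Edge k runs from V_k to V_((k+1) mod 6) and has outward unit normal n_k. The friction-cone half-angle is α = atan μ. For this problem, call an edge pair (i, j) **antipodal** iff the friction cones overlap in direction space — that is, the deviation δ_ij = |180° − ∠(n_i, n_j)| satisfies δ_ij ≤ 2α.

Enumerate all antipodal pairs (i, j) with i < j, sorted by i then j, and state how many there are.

α = atan 0.8 = 38.66°;  2α = 77.32°
n_0 = (+0.6985, -0.7156)
n_1 = (+0.9319, +0.3626)
n_2 = (-0.3796, +0.9252)
n_3 = (-0.8580, -0.5136)
n_4 = (-0.1285, -0.9917)
n_5 = (+0.3294, -0.9442)
  (0,1): δ = 113.04°  ·
  (0,2): δ = 22.00°  ✓
  (0,3): δ = 76.60°  ✓
  (0,4): δ = 128.31°  ·
  (0,5): δ = 154.93°  ·
  (1,2): δ = 88.96°  ·
  (1,3): δ = 9.64°  ✓
  (1,4): δ = 61.36°  ✓
  (1,5): δ = 87.97°  ·
  (2,3): δ = 81.40°  ·
  (2,4): δ = 29.69°  ✓
  (2,5): δ = 3.08°  ✓
  (3,4): δ = 128.29°  ·
  (3,5): δ = 101.68°  ·
  (4,5): δ = 153.39°  ·
antipodal pairs: 6

count = 6; pairs: (0,2), (0,3), (1,3), (1,4), (2,4), (2,5)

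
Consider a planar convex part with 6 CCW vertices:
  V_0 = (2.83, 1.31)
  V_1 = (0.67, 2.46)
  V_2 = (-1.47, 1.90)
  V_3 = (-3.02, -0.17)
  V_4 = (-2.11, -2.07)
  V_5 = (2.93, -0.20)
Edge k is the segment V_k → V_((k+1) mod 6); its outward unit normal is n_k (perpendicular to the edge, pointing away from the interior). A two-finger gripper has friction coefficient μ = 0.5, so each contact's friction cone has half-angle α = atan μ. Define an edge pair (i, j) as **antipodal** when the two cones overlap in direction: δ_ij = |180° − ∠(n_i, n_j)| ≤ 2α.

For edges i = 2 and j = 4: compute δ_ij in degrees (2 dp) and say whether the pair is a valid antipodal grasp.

α = atan 0.5 = 26.57°;  2α = 53.13°
edge 2: e_2 = (-1.55, -2.07);  n_2 = (-0.8005, +0.5994)
edge 4: e_4 = (+5.04, +1.87);  n_4 = (+0.3479, -0.9375)
∠(n_2, n_4) = 147.18°
δ = |180° − 147.18°| = 32.82°
32.82° ≤ 2α = 53.13°  →  valid

δ = 32.82°, valid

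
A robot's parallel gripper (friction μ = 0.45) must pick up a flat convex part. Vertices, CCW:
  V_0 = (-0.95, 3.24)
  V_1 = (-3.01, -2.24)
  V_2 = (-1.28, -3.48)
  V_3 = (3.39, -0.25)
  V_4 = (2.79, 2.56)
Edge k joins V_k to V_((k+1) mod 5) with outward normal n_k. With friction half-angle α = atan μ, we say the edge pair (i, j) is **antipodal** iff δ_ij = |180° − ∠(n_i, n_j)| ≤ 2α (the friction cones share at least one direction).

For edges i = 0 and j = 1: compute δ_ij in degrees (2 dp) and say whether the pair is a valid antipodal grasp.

δ = 105.03°, invalid

α = atan 0.45 = 24.23°;  2α = 48.46°
edge 0: e_0 = (-2.06, -5.48);  n_0 = (-0.9360, +0.3519)
edge 1: e_1 = (+1.73, -1.24);  n_1 = (-0.5826, -0.8128)
∠(n_0, n_1) = 74.97°
δ = |180° − 74.97°| = 105.03°
105.03° > 2α = 48.46°  →  invalid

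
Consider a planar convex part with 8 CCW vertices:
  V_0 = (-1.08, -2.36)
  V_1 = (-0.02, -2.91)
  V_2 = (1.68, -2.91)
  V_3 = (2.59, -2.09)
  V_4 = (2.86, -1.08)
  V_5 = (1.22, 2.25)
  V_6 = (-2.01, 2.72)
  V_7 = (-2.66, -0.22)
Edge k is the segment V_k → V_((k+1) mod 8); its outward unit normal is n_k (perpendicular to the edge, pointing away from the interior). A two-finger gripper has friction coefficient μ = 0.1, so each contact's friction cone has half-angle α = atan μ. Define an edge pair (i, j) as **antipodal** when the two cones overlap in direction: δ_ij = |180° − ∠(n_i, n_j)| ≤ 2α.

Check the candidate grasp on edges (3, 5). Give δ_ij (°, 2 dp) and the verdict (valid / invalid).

α = atan 0.1 = 5.71°;  2α = 11.42°
edge 3: e_3 = (+0.27, +1.01);  n_3 = (+0.9661, -0.2583)
edge 5: e_5 = (-3.23, +0.47);  n_5 = (+0.1440, +0.9896)
∠(n_3, n_5) = 96.69°
δ = |180° − 96.69°| = 83.31°
83.31° > 2α = 11.42°  →  invalid

δ = 83.31°, invalid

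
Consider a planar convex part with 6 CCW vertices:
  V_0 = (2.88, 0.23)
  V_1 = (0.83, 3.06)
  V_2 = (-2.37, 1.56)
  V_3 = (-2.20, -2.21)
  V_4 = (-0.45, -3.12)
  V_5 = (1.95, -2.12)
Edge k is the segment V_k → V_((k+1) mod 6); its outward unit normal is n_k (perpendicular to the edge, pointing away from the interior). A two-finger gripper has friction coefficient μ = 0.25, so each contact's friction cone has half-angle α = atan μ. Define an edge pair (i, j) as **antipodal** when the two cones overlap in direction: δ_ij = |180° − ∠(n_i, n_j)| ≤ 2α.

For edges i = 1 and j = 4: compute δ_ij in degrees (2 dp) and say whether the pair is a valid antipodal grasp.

α = atan 0.25 = 14.04°;  2α = 28.07°
edge 1: e_1 = (-3.20, -1.50);  n_1 = (-0.4244, +0.9055)
edge 4: e_4 = (+2.40, +1.00);  n_4 = (+0.3846, -0.9231)
∠(n_1, n_4) = 177.51°
δ = |180° − 177.51°| = 2.49°
2.49° ≤ 2α = 28.07°  →  valid

δ = 2.49°, valid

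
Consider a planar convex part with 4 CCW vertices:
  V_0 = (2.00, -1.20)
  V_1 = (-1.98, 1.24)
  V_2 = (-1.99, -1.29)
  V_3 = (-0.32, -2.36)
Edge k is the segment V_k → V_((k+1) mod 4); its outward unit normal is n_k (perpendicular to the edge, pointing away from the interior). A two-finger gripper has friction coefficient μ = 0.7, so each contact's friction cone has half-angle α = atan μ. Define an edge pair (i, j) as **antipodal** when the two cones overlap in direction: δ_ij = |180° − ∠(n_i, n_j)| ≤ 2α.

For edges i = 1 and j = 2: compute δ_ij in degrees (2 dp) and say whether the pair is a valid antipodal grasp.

δ = 122.42°, invalid

α = atan 0.7 = 34.99°;  2α = 69.98°
edge 1: e_1 = (-0.01, -2.53);  n_1 = (-1.0000, +0.0040)
edge 2: e_2 = (+1.67, -1.07);  n_2 = (-0.5395, -0.8420)
∠(n_1, n_2) = 57.58°
δ = |180° − 57.58°| = 122.42°
122.42° > 2α = 69.98°  →  invalid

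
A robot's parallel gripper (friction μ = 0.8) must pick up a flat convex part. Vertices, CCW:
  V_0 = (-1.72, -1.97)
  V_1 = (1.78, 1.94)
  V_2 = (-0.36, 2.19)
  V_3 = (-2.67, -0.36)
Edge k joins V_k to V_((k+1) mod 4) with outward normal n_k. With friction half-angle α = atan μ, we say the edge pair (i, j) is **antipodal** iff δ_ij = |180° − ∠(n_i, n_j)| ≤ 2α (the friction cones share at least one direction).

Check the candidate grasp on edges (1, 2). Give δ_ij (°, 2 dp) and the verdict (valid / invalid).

α = atan 0.8 = 38.66°;  2α = 77.32°
edge 1: e_1 = (-2.14, +0.25);  n_1 = (+0.1160, +0.9932)
edge 2: e_2 = (-2.31, -2.55);  n_2 = (-0.7411, +0.6714)
∠(n_1, n_2) = 54.49°
δ = |180° − 54.49°| = 125.51°
125.51° > 2α = 77.32°  →  invalid

δ = 125.51°, invalid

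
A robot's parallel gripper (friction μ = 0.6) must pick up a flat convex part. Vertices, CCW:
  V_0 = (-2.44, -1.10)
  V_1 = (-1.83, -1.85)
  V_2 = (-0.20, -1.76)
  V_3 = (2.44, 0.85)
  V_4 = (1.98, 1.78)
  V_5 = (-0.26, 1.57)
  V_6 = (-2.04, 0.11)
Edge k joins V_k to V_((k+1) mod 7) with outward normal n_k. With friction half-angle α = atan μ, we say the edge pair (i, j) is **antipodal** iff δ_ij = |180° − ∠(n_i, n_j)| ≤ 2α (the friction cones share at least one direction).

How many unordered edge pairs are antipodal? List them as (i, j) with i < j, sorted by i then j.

count = 8; pairs: (0,3), (0,4), (1,4), (1,5), (2,4), (2,5), (2,6), (3,6)

α = atan 0.6 = 30.96°;  2α = 61.93°
n_0 = (-0.7758, -0.6310)
n_1 = (+0.0551, -0.9985)
n_2 = (+0.7031, -0.7111)
n_3 = (+0.8963, +0.4434)
n_4 = (-0.0933, +0.9956)
n_5 = (-0.6342, +0.7732)
n_6 = (-0.9495, +0.3139)
  (0,1): δ = 125.96°  ·
  (0,2): δ = 84.45°  ·
  (0,3): δ = 12.80°  ✓
  (0,4): δ = 56.23°  ✓
  (0,5): δ = 90.24°  ·
  (0,6): δ = 122.58°  ·
  (1,2): δ = 138.49°  ·
  (1,3): δ = 66.84°  ·
  (1,4): δ = 2.20°  ✓
  (1,5): δ = 36.20°  ✓
  (1,6): δ = 68.55°  ·
  (2,3): δ = 108.35°  ·
  (2,4): δ = 39.32°  ✓
  (2,5): δ = 5.31°  ✓
  (2,6): δ = 27.03°  ✓
  (3,4): δ = 110.96°  ·
  (3,5): δ = 76.96°  ·
  (3,6): δ = 44.61°  ✓
  (4,5): δ = 146.00°  ·
  (4,6): δ = 113.65°  ·
  (5,6): δ = 147.65°  ·
antipodal pairs: 8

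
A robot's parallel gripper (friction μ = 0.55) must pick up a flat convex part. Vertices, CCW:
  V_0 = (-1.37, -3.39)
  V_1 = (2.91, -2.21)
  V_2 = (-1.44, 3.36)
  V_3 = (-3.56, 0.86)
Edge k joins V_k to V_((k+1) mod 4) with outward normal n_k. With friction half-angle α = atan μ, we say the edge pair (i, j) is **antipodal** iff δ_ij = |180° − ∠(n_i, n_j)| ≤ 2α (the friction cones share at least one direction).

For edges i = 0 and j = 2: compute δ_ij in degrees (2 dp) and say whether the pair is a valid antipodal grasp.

δ = 34.29°, valid

α = atan 0.55 = 28.81°;  2α = 57.62°
edge 0: e_0 = (+4.28, +1.18);  n_0 = (+0.2658, -0.9640)
edge 2: e_2 = (-2.12, -2.50);  n_2 = (-0.7627, +0.6468)
∠(n_0, n_2) = 145.71°
δ = |180° − 145.71°| = 34.29°
34.29° ≤ 2α = 57.62°  →  valid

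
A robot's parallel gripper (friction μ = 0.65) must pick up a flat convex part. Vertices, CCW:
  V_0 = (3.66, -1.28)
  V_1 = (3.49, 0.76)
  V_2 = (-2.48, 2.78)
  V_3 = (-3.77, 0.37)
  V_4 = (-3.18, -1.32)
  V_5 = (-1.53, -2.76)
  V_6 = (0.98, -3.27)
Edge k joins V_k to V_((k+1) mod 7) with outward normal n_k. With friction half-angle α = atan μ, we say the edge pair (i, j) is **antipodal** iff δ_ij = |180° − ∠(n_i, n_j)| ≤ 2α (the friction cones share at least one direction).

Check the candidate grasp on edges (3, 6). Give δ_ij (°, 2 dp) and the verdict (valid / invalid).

δ = 72.65°, invalid

α = atan 0.65 = 33.02°;  2α = 66.05°
edge 3: e_3 = (+0.59, -1.69);  n_3 = (-0.9441, -0.3296)
edge 6: e_6 = (+2.68, +1.99);  n_6 = (+0.5962, -0.8029)
∠(n_3, n_6) = 107.35°
δ = |180° − 107.35°| = 72.65°
72.65° > 2α = 66.05°  →  invalid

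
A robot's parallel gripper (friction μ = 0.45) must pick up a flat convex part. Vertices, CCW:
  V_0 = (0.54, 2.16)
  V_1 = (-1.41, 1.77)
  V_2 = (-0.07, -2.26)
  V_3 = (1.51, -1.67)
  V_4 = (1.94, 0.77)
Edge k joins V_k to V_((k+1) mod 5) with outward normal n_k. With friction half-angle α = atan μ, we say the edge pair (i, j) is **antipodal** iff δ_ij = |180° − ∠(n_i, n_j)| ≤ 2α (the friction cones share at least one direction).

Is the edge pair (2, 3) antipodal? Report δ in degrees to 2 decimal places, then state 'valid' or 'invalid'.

δ = 120.47°, invalid

α = atan 0.45 = 24.23°;  2α = 48.46°
edge 2: e_2 = (+1.58, +0.59);  n_2 = (+0.3498, -0.9368)
edge 3: e_3 = (+0.43, +2.44);  n_3 = (+0.9848, -0.1736)
∠(n_2, n_3) = 59.53°
δ = |180° − 59.53°| = 120.47°
120.47° > 2α = 48.46°  →  invalid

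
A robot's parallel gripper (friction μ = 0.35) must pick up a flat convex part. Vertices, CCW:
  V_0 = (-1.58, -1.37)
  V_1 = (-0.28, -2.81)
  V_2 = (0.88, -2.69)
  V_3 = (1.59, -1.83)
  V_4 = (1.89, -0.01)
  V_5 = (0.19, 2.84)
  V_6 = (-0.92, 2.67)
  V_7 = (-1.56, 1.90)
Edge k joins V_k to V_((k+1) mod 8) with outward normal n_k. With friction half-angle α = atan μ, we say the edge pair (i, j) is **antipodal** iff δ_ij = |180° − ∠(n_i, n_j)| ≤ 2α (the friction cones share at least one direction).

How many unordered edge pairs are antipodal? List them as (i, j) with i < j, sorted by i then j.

count = 6; pairs: (0,4), (1,5), (2,6), (3,6), (3,7), (4,7)

α = atan 0.35 = 19.29°;  2α = 38.58°
n_0 = (-0.7423, -0.6701)
n_1 = (+0.1029, -0.9947)
n_2 = (+0.7712, -0.6366)
n_3 = (+0.9867, -0.1626)
n_4 = (+0.8588, +0.5123)
n_5 = (-0.1514, +0.9885)
n_6 = (-0.7690, +0.6392)
n_7 = (-1.0000, +0.0061)
  (0,1): δ = 126.17°  ·
  (0,2): δ = 81.62°  ·
  (0,3): δ = 51.44°  ·
  (0,4): δ = 11.26°  ✓
  (0,5): δ = 56.63°  ·
  (0,6): δ = 98.19°  ·
  (0,7): δ = 137.57°  ·
  (1,2): δ = 135.45°  ·
  (1,3): δ = 105.27°  ·
  (1,4): δ = 65.09°  ·
  (1,5): δ = 2.80°  ✓
  (1,6): δ = 44.36°  ·
  (1,7): δ = 83.74°  ·
  (2,3): δ = 149.82°  ·
  (2,4): δ = 109.64°  ·
  (2,5): δ = 41.75°  ·
  (2,6): δ = 0.19°  ✓
  (2,7): δ = 39.19°  ·
  (3,4): δ = 139.82°  ·
  (3,5): δ = 71.93°  ·
  (3,6): δ = 30.37°  ✓
  (3,7): δ = 9.01°  ✓
  (4,5): δ = 112.11°  ·
  (4,6): δ = 70.55°  ·
  (4,7): δ = 31.17°  ✓
  (5,6): δ = 138.44°  ·
  (5,7): δ = 99.06°  ·
  (6,7): δ = 140.62°  ·
antipodal pairs: 6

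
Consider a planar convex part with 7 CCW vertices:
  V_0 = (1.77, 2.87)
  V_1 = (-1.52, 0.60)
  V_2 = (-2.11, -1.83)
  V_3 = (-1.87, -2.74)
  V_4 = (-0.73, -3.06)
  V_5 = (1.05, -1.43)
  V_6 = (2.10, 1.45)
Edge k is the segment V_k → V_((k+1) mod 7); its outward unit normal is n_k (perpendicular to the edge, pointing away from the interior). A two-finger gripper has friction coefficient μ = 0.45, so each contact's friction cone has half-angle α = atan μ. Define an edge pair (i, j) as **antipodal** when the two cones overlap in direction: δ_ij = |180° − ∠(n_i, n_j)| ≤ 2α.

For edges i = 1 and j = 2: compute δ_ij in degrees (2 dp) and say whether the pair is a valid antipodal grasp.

δ = 151.58°, invalid

α = atan 0.45 = 24.23°;  2α = 48.46°
edge 1: e_1 = (-0.59, -2.43);  n_1 = (-0.9718, +0.2359)
edge 2: e_2 = (+0.24, -0.91);  n_2 = (-0.9669, -0.2550)
∠(n_1, n_2) = 28.42°
δ = |180° − 28.42°| = 151.58°
151.58° > 2α = 48.46°  →  invalid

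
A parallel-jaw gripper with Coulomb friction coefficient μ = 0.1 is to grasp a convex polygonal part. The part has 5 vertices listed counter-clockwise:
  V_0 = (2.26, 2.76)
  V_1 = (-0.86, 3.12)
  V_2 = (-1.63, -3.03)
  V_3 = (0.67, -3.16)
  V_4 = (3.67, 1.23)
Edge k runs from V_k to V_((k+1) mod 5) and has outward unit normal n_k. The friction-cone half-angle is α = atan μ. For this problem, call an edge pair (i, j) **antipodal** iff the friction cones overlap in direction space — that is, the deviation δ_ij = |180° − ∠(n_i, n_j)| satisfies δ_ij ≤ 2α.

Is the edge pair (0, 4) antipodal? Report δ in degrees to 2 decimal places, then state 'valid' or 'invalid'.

α = atan 0.1 = 5.71°;  2α = 11.42°
edge 0: e_0 = (-3.12, +0.36);  n_0 = (+0.1146, +0.9934)
edge 4: e_4 = (-1.41, +1.53);  n_4 = (+0.7354, +0.6777)
∠(n_0, n_4) = 40.76°
δ = |180° − 40.76°| = 139.24°
139.24° > 2α = 11.42°  →  invalid

δ = 139.24°, invalid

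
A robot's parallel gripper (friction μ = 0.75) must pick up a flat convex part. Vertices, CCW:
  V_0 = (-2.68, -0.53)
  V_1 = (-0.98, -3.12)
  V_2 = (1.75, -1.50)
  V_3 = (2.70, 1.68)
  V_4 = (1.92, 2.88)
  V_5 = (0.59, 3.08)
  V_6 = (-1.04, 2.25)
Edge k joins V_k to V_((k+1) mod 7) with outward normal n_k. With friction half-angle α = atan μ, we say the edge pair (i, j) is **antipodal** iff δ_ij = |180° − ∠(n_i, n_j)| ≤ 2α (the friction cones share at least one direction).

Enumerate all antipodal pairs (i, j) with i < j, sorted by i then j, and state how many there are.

α = atan 0.75 = 36.87°;  2α = 73.74°
n_0 = (-0.8360, -0.5487)
n_1 = (+0.5103, -0.8600)
n_2 = (+0.9582, -0.2862)
n_3 = (+0.8384, +0.5450)
n_4 = (+0.1487, +0.9889)
n_5 = (-0.4538, +0.8911)
n_6 = (-0.8613, +0.5081)
  (0,1): δ = 92.59°  ·
  (0,2): δ = 49.91°  ✓
  (0,3): δ = 0.26°  ✓
  (0,4): δ = 48.17°  ✓
  (0,5): δ = 83.71°  ·
  (0,6): δ = 116.18°  ·
  (1,2): δ = 137.32°  ·
  (1,3): δ = 87.66°  ·
  (1,4): δ = 39.24°  ✓
  (1,5): δ = 3.70°  ✓
  (1,6): δ = 28.78°  ✓
  (2,3): δ = 130.34°  ·
  (2,4): δ = 81.92°  ·
  (2,5): δ = 46.38°  ✓
  (2,6): δ = 13.90°  ✓
  (3,4): δ = 131.58°  ·
  (3,5): δ = 96.04°  ·
  (3,6): δ = 63.56°  ✓
  (4,5): δ = 144.46°  ·
  (4,6): δ = 111.99°  ·
  (5,6): δ = 147.52°  ·
antipodal pairs: 9

count = 9; pairs: (0,2), (0,3), (0,4), (1,4), (1,5), (1,6), (2,5), (2,6), (3,6)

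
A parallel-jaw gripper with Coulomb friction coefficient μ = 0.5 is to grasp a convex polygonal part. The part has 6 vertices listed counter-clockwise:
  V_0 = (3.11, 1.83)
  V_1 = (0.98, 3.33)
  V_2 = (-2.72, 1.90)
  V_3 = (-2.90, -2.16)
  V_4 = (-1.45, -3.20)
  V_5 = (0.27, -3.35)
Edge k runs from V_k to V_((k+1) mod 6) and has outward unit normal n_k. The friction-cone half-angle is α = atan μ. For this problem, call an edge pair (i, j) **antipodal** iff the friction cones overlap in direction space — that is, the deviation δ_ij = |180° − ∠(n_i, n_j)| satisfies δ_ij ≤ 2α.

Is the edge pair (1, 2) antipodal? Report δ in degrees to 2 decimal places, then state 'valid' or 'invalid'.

δ = 113.67°, invalid

α = atan 0.5 = 26.57°;  2α = 53.13°
edge 1: e_1 = (-3.70, -1.43);  n_1 = (-0.3605, +0.9328)
edge 2: e_2 = (-0.18, -4.06);  n_2 = (-0.9990, +0.0443)
∠(n_1, n_2) = 66.33°
δ = |180° − 66.33°| = 113.67°
113.67° > 2α = 53.13°  →  invalid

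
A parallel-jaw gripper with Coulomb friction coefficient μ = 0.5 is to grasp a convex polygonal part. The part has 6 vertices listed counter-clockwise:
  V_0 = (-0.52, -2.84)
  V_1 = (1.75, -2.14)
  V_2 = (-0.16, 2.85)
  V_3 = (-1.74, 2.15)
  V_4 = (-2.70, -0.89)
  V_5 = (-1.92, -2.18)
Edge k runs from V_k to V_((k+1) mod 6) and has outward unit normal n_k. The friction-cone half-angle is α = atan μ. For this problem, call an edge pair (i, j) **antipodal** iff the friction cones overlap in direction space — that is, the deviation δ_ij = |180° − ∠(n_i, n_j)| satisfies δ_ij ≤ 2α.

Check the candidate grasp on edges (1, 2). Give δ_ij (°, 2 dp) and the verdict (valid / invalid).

δ = 87.05°, invalid

α = atan 0.5 = 26.57°;  2α = 53.13°
edge 1: e_1 = (-1.91, +4.99);  n_1 = (+0.9339, +0.3575)
edge 2: e_2 = (-1.58, -0.70);  n_2 = (-0.4051, +0.9143)
∠(n_1, n_2) = 92.95°
δ = |180° − 92.95°| = 87.05°
87.05° > 2α = 53.13°  →  invalid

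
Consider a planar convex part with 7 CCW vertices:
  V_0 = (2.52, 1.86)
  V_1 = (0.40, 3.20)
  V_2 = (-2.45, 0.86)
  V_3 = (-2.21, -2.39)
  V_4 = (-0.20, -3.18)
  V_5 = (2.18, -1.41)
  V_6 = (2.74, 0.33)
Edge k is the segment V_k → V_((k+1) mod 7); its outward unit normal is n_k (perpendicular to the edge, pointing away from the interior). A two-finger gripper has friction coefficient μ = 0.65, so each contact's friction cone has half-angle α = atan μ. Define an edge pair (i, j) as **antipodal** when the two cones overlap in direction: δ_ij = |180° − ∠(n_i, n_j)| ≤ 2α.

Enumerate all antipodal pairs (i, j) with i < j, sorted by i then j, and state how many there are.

count = 10; pairs: (0,2), (0,3), (1,3), (1,4), (1,5), (1,6), (2,4), (2,5), (2,6), (3,6)

α = atan 0.65 = 33.02°;  2α = 66.05°
n_0 = (+0.5343, +0.8453)
n_1 = (-0.6346, +0.7729)
n_2 = (-0.9973, -0.0736)
n_3 = (-0.3658, -0.9307)
n_4 = (+0.5968, -0.8024)
n_5 = (+0.9519, -0.3064)
n_6 = (+0.9898, +0.1423)
  (0,1): δ = 108.32°  ·
  (0,2): δ = 53.48°  ✓
  (0,3): δ = 10.84°  ✓
  (0,4): δ = 68.93°  ·
  (0,5): δ = 104.46°  ·
  (0,6): δ = 130.48°  ·
  (1,2): δ = 125.16°  ·
  (1,3): δ = 60.84°  ✓
  (1,4): δ = 2.75°  ✓
  (1,5): δ = 32.77°  ✓
  (1,6): δ = 58.79°  ✓
  (2,3): δ = 115.68°  ·
  (2,4): δ = 57.59°  ✓
  (2,5): δ = 22.06°  ✓
  (2,6): δ = 3.96°  ✓
  (3,4): δ = 121.91°  ·
  (3,5): δ = 86.38°  ·
  (3,6): δ = 60.36°  ✓
  (4,5): δ = 144.48°  ·
  (4,6): δ = 118.46°  ·
  (5,6): δ = 153.98°  ·
antipodal pairs: 10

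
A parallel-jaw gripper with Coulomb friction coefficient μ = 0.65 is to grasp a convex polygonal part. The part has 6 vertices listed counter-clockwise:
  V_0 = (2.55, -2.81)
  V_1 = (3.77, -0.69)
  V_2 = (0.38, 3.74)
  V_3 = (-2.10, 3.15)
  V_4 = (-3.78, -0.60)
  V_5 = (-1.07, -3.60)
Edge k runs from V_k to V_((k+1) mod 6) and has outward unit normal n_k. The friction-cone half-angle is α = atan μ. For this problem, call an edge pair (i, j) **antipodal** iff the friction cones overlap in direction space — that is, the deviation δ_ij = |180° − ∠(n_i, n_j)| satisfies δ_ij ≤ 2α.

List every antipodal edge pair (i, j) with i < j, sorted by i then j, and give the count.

count = 8; pairs: (0,2), (0,3), (1,3), (1,4), (1,5), (2,4), (2,5), (3,5)

α = atan 0.65 = 33.02°;  2α = 66.05°
n_0 = (+0.8667, -0.4988)
n_1 = (+0.7942, +0.6077)
n_2 = (-0.2314, +0.9728)
n_3 = (-0.9126, +0.4088)
n_4 = (-0.7421, -0.6703)
n_5 = (+0.2132, -0.9770)
  (0,1): δ = 112.66°  ·
  (0,2): δ = 46.70°  ✓
  (0,3): δ = 5.79°  ✓
  (0,4): δ = 72.01°  ·
  (0,5): δ = 132.23°  ·
  (1,2): δ = 114.04°  ·
  (1,3): δ = 61.56°  ✓
  (1,4): δ = 4.67°  ✓
  (1,5): δ = 64.89°  ✓
  (2,3): δ = 127.51°  ·
  (2,4): δ = 61.29°  ✓
  (2,5): δ = 1.07°  ✓
  (3,4): δ = 113.78°  ·
  (3,5): δ = 53.56°  ✓
  (4,5): δ = 119.78°  ·
antipodal pairs: 8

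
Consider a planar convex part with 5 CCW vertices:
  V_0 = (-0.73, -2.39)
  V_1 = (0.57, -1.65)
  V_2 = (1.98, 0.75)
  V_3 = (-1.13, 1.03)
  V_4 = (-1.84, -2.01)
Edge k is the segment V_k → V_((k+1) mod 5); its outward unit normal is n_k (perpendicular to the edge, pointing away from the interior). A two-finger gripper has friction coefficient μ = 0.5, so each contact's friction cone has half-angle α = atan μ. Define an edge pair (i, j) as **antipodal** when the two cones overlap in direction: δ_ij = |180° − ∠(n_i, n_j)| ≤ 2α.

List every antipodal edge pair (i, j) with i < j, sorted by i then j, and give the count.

count = 4; pairs: (0,2), (0,3), (1,3), (2,4)

α = atan 0.5 = 26.57°;  2α = 53.13°
n_0 = (+0.4947, -0.8691)
n_1 = (+0.8622, -0.5065)
n_2 = (+0.0897, +0.9960)
n_3 = (-0.9738, +0.2274)
n_4 = (-0.3239, -0.9461)
  (0,1): δ = 150.08°  ·
  (0,2): δ = 34.79°  ✓
  (0,3): δ = 47.20°  ✓
  (0,4): δ = 131.45°  ·
  (1,2): δ = 64.71°  ·
  (1,3): δ = 17.29°  ✓
  (1,4): δ = 101.54°  ·
  (2,3): δ = 98.00°  ·
  (2,4): δ = 13.75°  ✓
  (3,4): δ = 95.75°  ·
antipodal pairs: 4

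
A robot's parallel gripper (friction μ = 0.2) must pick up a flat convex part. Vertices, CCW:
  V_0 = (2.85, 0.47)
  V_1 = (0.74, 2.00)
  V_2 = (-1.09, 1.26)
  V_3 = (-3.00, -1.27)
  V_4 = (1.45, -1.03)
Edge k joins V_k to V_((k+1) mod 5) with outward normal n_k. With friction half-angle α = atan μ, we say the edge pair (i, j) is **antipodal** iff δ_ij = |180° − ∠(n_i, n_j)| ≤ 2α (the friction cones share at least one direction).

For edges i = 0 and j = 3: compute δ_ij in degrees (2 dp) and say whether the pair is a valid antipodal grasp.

α = atan 0.2 = 11.31°;  2α = 22.62°
edge 0: e_0 = (-2.11, +1.53);  n_0 = (+0.5870, +0.8096)
edge 3: e_3 = (+4.45, +0.24);  n_3 = (+0.0539, -0.9985)
∠(n_0, n_3) = 140.97°
δ = |180° − 140.97°| = 39.03°
39.03° > 2α = 22.62°  →  invalid

δ = 39.03°, invalid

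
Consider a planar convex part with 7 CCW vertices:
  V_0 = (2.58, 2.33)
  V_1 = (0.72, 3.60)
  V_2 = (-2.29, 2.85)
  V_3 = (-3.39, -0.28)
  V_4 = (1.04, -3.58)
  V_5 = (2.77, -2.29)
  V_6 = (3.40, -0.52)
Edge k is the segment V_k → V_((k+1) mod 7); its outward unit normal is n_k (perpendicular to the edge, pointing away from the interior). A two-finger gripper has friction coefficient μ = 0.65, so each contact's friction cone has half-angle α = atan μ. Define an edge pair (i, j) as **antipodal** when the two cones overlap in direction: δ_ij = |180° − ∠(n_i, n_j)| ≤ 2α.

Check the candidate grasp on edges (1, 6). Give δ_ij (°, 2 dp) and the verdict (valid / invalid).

δ = 92.06°, invalid

α = atan 0.65 = 33.02°;  2α = 66.05°
edge 1: e_1 = (-3.01, -0.75);  n_1 = (-0.2418, +0.9703)
edge 6: e_6 = (-0.82, +2.85);  n_6 = (+0.9610, +0.2765)
∠(n_1, n_6) = 87.94°
δ = |180° − 87.94°| = 92.06°
92.06° > 2α = 66.05°  →  invalid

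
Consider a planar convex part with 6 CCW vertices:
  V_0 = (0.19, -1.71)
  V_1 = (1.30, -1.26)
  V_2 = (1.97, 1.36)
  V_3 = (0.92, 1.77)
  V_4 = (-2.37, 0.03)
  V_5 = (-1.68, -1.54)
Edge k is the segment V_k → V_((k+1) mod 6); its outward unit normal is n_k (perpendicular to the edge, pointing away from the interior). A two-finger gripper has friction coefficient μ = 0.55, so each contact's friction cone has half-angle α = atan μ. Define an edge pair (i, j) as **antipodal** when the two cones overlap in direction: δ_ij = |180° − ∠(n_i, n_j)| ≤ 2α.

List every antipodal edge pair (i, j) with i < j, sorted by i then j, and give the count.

count = 7; pairs: (0,2), (0,3), (1,3), (1,4), (2,4), (2,5), (3,5)

α = atan 0.55 = 28.81°;  2α = 57.62°
n_0 = (+0.3757, -0.9267)
n_1 = (+0.9688, -0.2478)
n_2 = (+0.3637, +0.9315)
n_3 = (-0.4675, +0.8840)
n_4 = (-0.9155, -0.4023)
n_5 = (-0.0905, -0.9959)
  (0,1): δ = 126.41°  ·
  (0,2): δ = 43.40°  ✓
  (0,3): δ = 5.81°  ✓
  (0,4): δ = 91.66°  ·
  (0,5): δ = 152.74°  ·
  (1,2): δ = 96.98°  ·
  (1,3): δ = 47.78°  ✓
  (1,4): δ = 38.07°  ✓
  (1,5): δ = 99.15°  ·
  (2,3): δ = 130.80°  ·
  (2,4): δ = 44.95°  ✓
  (2,5): δ = 16.14°  ✓
  (3,4): δ = 94.15°  ·
  (3,5): δ = 33.07°  ✓
  (4,5): δ = 118.92°  ·
antipodal pairs: 7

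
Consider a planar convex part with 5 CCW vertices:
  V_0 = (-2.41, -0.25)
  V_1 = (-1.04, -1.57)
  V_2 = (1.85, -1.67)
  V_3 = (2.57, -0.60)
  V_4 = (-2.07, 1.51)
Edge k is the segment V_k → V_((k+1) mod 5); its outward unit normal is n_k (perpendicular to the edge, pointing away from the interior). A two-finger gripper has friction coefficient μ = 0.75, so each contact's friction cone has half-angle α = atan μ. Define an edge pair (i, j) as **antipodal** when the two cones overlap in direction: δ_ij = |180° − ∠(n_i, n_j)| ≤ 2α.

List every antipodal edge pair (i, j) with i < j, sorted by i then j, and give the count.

α = atan 0.75 = 36.87°;  2α = 73.74°
n_0 = (-0.6938, -0.7201)
n_1 = (-0.0346, -0.9994)
n_2 = (+0.8297, -0.5583)
n_3 = (+0.4140, +0.9103)
n_4 = (-0.9818, +0.1897)
  (0,1): δ = 138.05°  ·
  (0,2): δ = 80.00°  ·
  (0,3): δ = 19.48°  ✓
  (0,4): δ = 123.00°  ·
  (1,2): δ = 121.95°  ·
  (1,3): δ = 22.47°  ✓
  (1,4): δ = 81.05°  ·
  (2,3): δ = 80.52°  ·
  (2,4): δ = 23.00°  ✓
  (3,4): δ = 76.48°  ·
antipodal pairs: 3

count = 3; pairs: (0,3), (1,3), (2,4)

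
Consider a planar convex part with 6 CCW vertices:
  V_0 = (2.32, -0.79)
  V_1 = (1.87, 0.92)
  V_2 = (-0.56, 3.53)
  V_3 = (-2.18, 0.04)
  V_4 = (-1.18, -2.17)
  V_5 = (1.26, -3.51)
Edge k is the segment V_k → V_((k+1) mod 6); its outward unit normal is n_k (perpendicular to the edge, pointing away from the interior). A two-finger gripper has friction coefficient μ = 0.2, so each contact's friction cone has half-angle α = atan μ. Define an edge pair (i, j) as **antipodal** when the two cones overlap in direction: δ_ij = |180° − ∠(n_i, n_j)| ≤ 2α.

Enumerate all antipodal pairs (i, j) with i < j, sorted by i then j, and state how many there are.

count = 4; pairs: (0,3), (1,3), (1,4), (2,5)

α = atan 0.2 = 11.31°;  2α = 22.62°
n_0 = (+0.9671, +0.2545)
n_1 = (+0.7319, +0.6814)
n_2 = (-0.9070, +0.4210)
n_3 = (-0.9111, -0.4122)
n_4 = (-0.4814, -0.8765)
n_5 = (+0.9317, -0.3631)
  (0,1): δ = 151.79°  ·
  (0,2): δ = 39.64°  ·
  (0,3): δ = 9.60°  ✓
  (0,4): δ = 46.48°  ·
  (0,5): δ = 143.97°  ·
  (1,2): δ = 67.85°  ·
  (1,3): δ = 18.61°  ✓
  (1,4): δ = 18.27°  ✓
  (1,5): δ = 115.75°  ·
  (2,3): δ = 130.75°  ·
  (2,4): δ = 93.87°  ·
  (2,5): δ = 3.61°  ✓
  (3,4): δ = 143.12°  ·
  (3,5): δ = 45.64°  ·
  (4,5): δ = 82.52°  ·
antipodal pairs: 4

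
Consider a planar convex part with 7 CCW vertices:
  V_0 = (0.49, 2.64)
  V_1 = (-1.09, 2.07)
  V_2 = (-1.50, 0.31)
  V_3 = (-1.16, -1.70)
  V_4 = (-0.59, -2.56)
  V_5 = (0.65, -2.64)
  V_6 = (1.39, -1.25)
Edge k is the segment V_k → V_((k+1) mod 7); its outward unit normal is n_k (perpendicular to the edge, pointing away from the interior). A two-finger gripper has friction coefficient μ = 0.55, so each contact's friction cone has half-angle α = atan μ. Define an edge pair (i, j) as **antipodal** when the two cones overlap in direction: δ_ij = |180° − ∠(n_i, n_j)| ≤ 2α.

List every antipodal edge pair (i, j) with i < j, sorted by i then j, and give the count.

α = atan 0.55 = 28.81°;  2α = 57.62°
n_0 = (-0.3394, +0.9407)
n_1 = (-0.9739, +0.2269)
n_2 = (-0.9860, -0.1668)
n_3 = (-0.8335, -0.5525)
n_4 = (-0.0644, -0.9979)
n_5 = (+0.8827, -0.4699)
n_6 = (+0.9743, +0.2254)
  (0,1): δ = 122.95°  ·
  (0,2): δ = 100.24°  ·
  (0,3): δ = 76.30°  ·
  (0,4): δ = 23.53°  ✓
  (0,5): δ = 42.13°  ✓
  (0,6): δ = 83.19°  ·
  (1,2): δ = 157.29°  ·
  (1,3): δ = 133.35°  ·
  (1,4): δ = 80.58°  ·
  (1,5): δ = 14.92°  ✓
  (1,6): δ = 26.14°  ✓
  (2,3): δ = 156.06°  ·
  (2,4): δ = 103.29°  ·
  (2,5): δ = 37.63°  ✓
  (2,6): δ = 3.43°  ✓
  (3,4): δ = 127.23°  ·
  (3,5): δ = 61.57°  ·
  (3,6): δ = 20.51°  ✓
  (4,5): δ = 114.34°  ·
  (4,6): δ = 73.28°  ·
  (5,6): δ = 138.94°  ·
antipodal pairs: 7

count = 7; pairs: (0,4), (0,5), (1,5), (1,6), (2,5), (2,6), (3,6)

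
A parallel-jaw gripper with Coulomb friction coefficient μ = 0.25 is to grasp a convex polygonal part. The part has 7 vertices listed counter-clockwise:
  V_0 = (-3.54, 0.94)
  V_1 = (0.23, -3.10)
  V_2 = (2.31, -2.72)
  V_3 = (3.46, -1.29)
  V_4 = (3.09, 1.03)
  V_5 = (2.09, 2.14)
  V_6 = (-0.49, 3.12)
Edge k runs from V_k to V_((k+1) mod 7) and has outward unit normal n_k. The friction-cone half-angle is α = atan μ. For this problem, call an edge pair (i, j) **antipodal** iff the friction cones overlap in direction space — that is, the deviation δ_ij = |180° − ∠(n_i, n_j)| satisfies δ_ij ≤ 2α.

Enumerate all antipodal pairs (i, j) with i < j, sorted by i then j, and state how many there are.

count = 4; pairs: (0,4), (0,5), (1,6), (2,6)

α = atan 0.25 = 14.04°;  2α = 28.07°
n_0 = (-0.7311, -0.6823)
n_1 = (+0.1797, -0.9837)
n_2 = (+0.7793, -0.6267)
n_3 = (+0.9875, +0.1575)
n_4 = (+0.7430, +0.6693)
n_5 = (+0.3551, +0.9348)
n_6 = (-0.5815, +0.8136)
  (0,1): δ = 122.67°  ·
  (0,2): δ = 81.83°  ·
  (0,3): δ = 33.96°  ·
  (0,4): δ = 1.00°  ✓
  (0,5): δ = 26.18°  ✓
  (0,6): δ = 82.54°  ·
  (1,2): δ = 139.16°  ·
  (1,3): δ = 91.29°  ·
  (1,4): δ = 58.34°  ·
  (1,5): δ = 31.15°  ·
  (1,6): δ = 25.20°  ✓
  (2,3): δ = 132.13°  ·
  (2,4): δ = 99.18°  ·
  (2,5): δ = 71.99°  ·
  (2,6): δ = 15.64°  ✓
  (3,4): δ = 147.05°  ·
  (3,5): δ = 119.86°  ·
  (3,6): δ = 63.51°  ·
  (4,5): δ = 152.81°  ·
  (4,6): δ = 96.46°  ·
  (5,6): δ = 123.65°  ·
antipodal pairs: 4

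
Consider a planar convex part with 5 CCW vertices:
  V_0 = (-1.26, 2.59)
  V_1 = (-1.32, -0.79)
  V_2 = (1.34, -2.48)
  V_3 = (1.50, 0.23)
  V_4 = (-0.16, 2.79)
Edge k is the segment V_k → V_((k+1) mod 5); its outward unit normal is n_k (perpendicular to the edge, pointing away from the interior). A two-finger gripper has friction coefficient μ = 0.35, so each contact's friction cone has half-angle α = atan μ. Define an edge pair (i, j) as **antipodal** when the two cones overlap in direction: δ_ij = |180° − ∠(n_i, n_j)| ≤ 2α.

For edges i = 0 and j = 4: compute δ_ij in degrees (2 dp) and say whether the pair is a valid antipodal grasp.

α = atan 0.35 = 19.29°;  2α = 38.58°
edge 0: e_0 = (-0.06, -3.38);  n_0 = (-0.9998, +0.0177)
edge 4: e_4 = (-1.10, -0.20);  n_4 = (-0.1789, +0.9839)
∠(n_0, n_4) = 78.68°
δ = |180° − 78.68°| = 101.32°
101.32° > 2α = 38.58°  →  invalid

δ = 101.32°, invalid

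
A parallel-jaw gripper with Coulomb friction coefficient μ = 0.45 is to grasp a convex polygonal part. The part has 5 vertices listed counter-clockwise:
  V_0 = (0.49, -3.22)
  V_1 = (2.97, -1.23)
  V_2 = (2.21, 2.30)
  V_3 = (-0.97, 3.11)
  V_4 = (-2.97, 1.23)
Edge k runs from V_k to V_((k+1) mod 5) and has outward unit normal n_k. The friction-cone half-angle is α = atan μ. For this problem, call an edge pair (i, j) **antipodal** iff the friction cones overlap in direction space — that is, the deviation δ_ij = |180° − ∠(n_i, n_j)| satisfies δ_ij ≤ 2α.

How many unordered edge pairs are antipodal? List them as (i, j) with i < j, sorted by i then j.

count = 3; pairs: (0,3), (1,4), (2,4)

α = atan 0.45 = 24.23°;  2α = 48.46°
n_0 = (+0.6258, -0.7799)
n_1 = (+0.9776, +0.2105)
n_2 = (+0.2468, +0.9691)
n_3 = (-0.6849, +0.7286)
n_4 = (-0.7894, -0.6138)
  (0,1): δ = 116.59°  ·
  (0,2): δ = 53.03°  ·
  (0,3): δ = 4.48°  ✓
  (0,4): δ = 89.12°  ·
  (1,2): δ = 116.44°  ·
  (1,3): δ = 58.92°  ·
  (1,4): δ = 25.72°  ✓
  (2,3): δ = 122.48°  ·
  (2,4): δ = 37.84°  ✓
  (3,4): δ = 95.36°  ·
antipodal pairs: 3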